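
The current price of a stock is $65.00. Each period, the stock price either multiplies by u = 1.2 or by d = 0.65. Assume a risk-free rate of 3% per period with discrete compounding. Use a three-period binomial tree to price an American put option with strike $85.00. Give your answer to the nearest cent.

$23.00

Risk-neutral probability p = (1 + 0.03 − 0.65)/(1.2 − 0.65) = 0.3800/0.5500 = 0.6909
Terminal stock prices: S_uuu = 112.3, S_uud = 60.84, S_udd = 32.96, S_ddd = 17.85
Terminal payoffs (K − S): max(-27.32, 0) = 0, max(24.16, 0) = 24.16, max(52.04, 0) = 52.04, max(67.15, 0) = 67.15
Node uu (S = 93.6): continuation = 1/1.03·[0.6909·0.0000 + 0.3091·24.1600] = 7.2501; exercise value = 0.0000 ≤ continuation, so V_uu = 7.2501
Node ud (S = 50.7): continuation = 1/1.03·[0.6909·24.1600 + 0.3091·52.0450] = 31.8243; exercise value = 34.3000 > continuation, so V_ud = 34.3000 (exercise)
Node dd (S = 27.46): continuation = 1/1.03·[0.6909·52.0450 + 0.3091·67.1494] = 55.0618; exercise value = 57.5375 > continuation, so V_dd = 57.5375 (exercise)
Node u (S = 78): continuation = 1/1.03·[0.6909·7.2501 + 0.3091·34.3000] = 15.1563; exercise value = 7.0000 ≤ continuation, so V_u = 15.1563
Node d (S = 42.25): continuation = 1/1.03·[0.6909·34.3000 + 0.3091·57.5375] = 40.2743; exercise value = 42.7500 > continuation, so V_d = 42.7500 (exercise)
Node 0 (S = 65): continuation = 1/1.03·[0.6909·15.1563 + 0.3091·42.7500] = 22.9954; exercise value = 20.0000 ≤ continuation, so V_0 = 22.9954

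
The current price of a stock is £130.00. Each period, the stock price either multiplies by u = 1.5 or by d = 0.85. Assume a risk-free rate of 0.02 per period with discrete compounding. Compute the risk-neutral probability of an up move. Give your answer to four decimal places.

p = 0.2615

Risk-neutral probability p = (1 + 0.02 − 0.85)/(1.5 − 0.85) = 0.1700/0.6500 = 0.2615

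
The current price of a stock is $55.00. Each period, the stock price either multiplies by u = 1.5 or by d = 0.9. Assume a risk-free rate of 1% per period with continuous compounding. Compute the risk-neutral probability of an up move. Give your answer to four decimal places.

p = 0.1834

Risk-neutral probability p = (e^0.01 − 0.9)/(1.5 − 0.9) = 0.1101/0.6000 = 0.1834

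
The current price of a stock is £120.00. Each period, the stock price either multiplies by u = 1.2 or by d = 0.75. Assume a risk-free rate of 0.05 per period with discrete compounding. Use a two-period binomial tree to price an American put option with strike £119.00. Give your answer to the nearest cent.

£11.42

Risk-neutral probability p = (1 + 0.05 − 0.75)/(1.2 − 0.75) = 0.3000/0.4500 = 0.6667
Terminal stock prices: S_uu = 172.8, S_ud = 108, S_dd = 67.5
Terminal payoffs (K − S): max(-53.8, 0) = 0, max(11, 0) = 11, max(51.5, 0) = 51.5
Node u (S = 144): continuation = 1/1.05·[0.6667·0.0000 + 0.3333·11.0000] = 3.4921; exercise value = 0.0000 ≤ continuation, so V_u = 3.4921
Node d (S = 90): continuation = 1/1.05·[0.6667·11.0000 + 0.3333·51.5000] = 23.3333; exercise value = 29.0000 > continuation, so V_d = 29.0000 (exercise)
Node 0 (S = 120): continuation = 1/1.05·[0.6667·3.4921 + 0.3333·29.0000] = 11.4235; exercise value = 0.0000 ≤ continuation, so V_0 = 11.4235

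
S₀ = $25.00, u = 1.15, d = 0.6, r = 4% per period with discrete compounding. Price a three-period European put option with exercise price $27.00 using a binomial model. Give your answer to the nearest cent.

$4.02

Risk-neutral probability p = (1 + 0.04 − 0.6)/(1.15 − 0.6) = 0.4400/0.5500 = 0.8000
Terminal stock prices: S_uuu = 38.02, S_uud = 19.84, S_udd = 10.35, S_ddd = 5.4
Terminal payoffs (K − S): max(-11.02, 0) = 0, max(7.163, 0) = 7.163, max(16.65, 0) = 16.65, max(21.6, 0) = 21.6
Node uu (S = 33.06): V_uu = 1/1.04·[0.8000·0.0000 + 0.2000·7.1625] = 1.3774
Node ud (S = 17.25): V_ud = 1/1.04·[0.8000·7.1625 + 0.2000·16.6500] = 8.7115
Node dd (S = 9): V_dd = 1/1.04·[0.8000·16.6500 + 0.2000·21.6000] = 16.9615
Node u (S = 28.75): V_u = 1/1.04·[0.8000·1.3774 + 0.2000·8.7115] = 2.7348
Node d (S = 15): V_d = 1/1.04·[0.8000·8.7115 + 0.2000·16.9615] = 9.9630
Node 0 (S = 25): V_0 = 1/1.04·[0.8000·2.7348 + 0.2000·9.9630] = 4.0197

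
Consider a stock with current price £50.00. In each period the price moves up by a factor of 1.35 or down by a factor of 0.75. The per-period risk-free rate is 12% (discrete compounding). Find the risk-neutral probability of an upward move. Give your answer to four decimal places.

p = 0.6167

Risk-neutral probability p = (1 + 0.12 − 0.75)/(1.35 − 0.75) = 0.3700/0.6000 = 0.6167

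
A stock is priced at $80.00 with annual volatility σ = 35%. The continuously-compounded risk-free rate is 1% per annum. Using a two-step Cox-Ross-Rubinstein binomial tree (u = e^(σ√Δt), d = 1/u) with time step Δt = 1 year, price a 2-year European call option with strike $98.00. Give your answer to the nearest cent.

$11.30

CRR parameters: u = e^(σ√Δt) = e^(0.35·√1) = 1.4191, d = 1/u = 0.7047
Per-period rate: rΔt = 0.01·1 = 0.01, so R = e^0.01 = 1.0101
Risk-neutral probability p = (e^0.01 − 0.7047)/(1.4191 − 0.7047) = 0.3054/0.7144 = 0.4275
Terminal stock prices: S_uu = 161.1, S_ud = 80, S_dd = 39.73
Terminal payoffs (S − K): max(63.1, 0) = 63.1, max(-18, 0) = 0, max(-58.27, 0) = 0
Node u (S = 113.5): V_u = e^(−0.01)·[0.4275·63.1002 + 0.5725·0.0000] = 26.7039
Node d (S = 56.38): V_d = e^(−0.01)·[0.4275·0.0000 + 0.5725·0.0000] = 0.0000
Node 0 (S = 80): V_0 = e^(−0.01)·[0.4275·26.7039 + 0.5725·0.0000] = 11.3010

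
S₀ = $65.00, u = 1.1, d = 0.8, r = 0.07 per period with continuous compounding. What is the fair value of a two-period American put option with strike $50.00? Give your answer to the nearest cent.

Risk-neutral probability p = (e^0.07 − 0.8)/(1.1 − 0.8) = 0.2725/0.3000 = 0.9084
Terminal stock prices: S_uu = 78.65, S_ud = 57.2, S_dd = 41.6
Terminal payoffs (K − S): max(-28.65, 0) = 0, max(-7.2, 0) = 0, max(8.4, 0) = 8.4
Node u (S = 71.5): continuation = e^(−0.07)·[0.9084·0.0000 + 0.0916·0.0000] = 0.0000; exercise value = 0.0000 ≤ continuation, so V_u = 0.0000
Node d (S = 52): continuation = e^(−0.07)·[0.9084·0.0000 + 0.0916·8.4000] = 0.7177; exercise value = 0.0000 ≤ continuation, so V_d = 0.7177
Node 0 (S = 65): continuation = e^(−0.07)·[0.9084·0.0000 + 0.0916·0.7177] = 0.0613; exercise value = 0.0000 ≤ continuation, so V_0 = 0.0613

$0.06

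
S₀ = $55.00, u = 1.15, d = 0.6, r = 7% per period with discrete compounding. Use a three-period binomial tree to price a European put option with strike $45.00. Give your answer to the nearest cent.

Risk-neutral probability p = (1 + 0.07 − 0.6)/(1.15 − 0.6) = 0.4700/0.5500 = 0.8545
Terminal stock prices: S_uuu = 83.65, S_uud = 43.64, S_udd = 22.77, S_ddd = 11.88
Terminal payoffs (K − S): max(-38.65, 0) = 0, max(1.358, 0) = 1.358, max(22.23, 0) = 22.23, max(33.12, 0) = 33.12
Node uu (S = 72.74): V_uu = 1/1.07·[0.8545·0.0000 + 0.1455·1.3575] = 0.1845
Node ud (S = 37.95): V_ud = 1/1.07·[0.8545·1.3575 + 0.1455·22.2300] = 4.1061
Node dd (S = 19.8): V_dd = 1/1.07·[0.8545·22.2300 + 0.1455·33.1200] = 22.2561
Node u (S = 63.25): V_u = 1/1.07·[0.8545·0.1845 + 0.1455·4.1061] = 0.7056
Node d (S = 33): V_d = 1/1.07·[0.8545·4.1061 + 0.1455·22.2561] = 6.3047
Node 0 (S = 55): V_0 = 1/1.07·[0.8545·0.7056 + 0.1455·6.3047] = 1.4205

$1.42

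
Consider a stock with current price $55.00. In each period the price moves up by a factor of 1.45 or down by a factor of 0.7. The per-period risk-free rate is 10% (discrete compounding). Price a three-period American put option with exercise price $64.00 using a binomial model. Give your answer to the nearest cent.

$12.99

Risk-neutral probability p = (1 + 0.1 − 0.7)/(1.45 − 0.7) = 0.4000/0.7500 = 0.5333
Terminal stock prices: S_uuu = 167.7, S_uud = 80.95, S_udd = 39.08, S_ddd = 18.86
Terminal payoffs (K − S): max(-103.7, 0) = 0, max(-16.95, 0) = 0, max(24.92, 0) = 24.92, max(45.14, 0) = 45.14
Node uu (S = 115.6): continuation = 1/1.1·[0.5333·0.0000 + 0.4667·0.0000] = 0.0000; exercise value = 0.0000 ≤ continuation, so V_uu = 0.0000
Node ud (S = 55.82): continuation = 1/1.1·[0.5333·0.0000 + 0.4667·24.9225] = 10.5732; exercise value = 8.1750 ≤ continuation, so V_ud = 10.5732
Node dd (S = 26.95): continuation = 1/1.1·[0.5333·24.9225 + 0.4667·45.1350] = 31.2318; exercise value = 37.0500 > continuation, so V_dd = 37.0500 (exercise)
Node u (S = 79.75): continuation = 1/1.1·[0.5333·0.0000 + 0.4667·10.5732] = 4.4856; exercise value = 0.0000 ≤ continuation, so V_u = 4.4856
Node d (S = 38.5): continuation = 1/1.1·[0.5333·10.5732 + 0.4667·37.0500] = 20.8446; exercise value = 25.5000 > continuation, so V_d = 25.5000 (exercise)
Node 0 (S = 55): continuation = 1/1.1·[0.5333·4.4856 + 0.4667·25.5000] = 12.9930; exercise value = 9.0000 ≤ continuation, so V_0 = 12.9930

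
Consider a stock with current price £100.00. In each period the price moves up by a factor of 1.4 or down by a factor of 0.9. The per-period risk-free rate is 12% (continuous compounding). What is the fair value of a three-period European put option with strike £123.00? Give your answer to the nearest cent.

Risk-neutral probability p = (e^0.12 − 0.9)/(1.4 − 0.9) = 0.2275/0.5000 = 0.4550
Terminal stock prices: S_uuu = 274.4, S_uud = 176.4, S_udd = 113.4, S_ddd = 72.9
Terminal payoffs (K − S): max(-151.4, 0) = 0, max(-53.4, 0) = 0, max(9.6, 0) = 9.6, max(50.1, 0) = 50.1
Node uu (S = 196): V_uu = e^(−0.12)·[0.4550·0.0000 + 0.5450·0.0000] = 0.0000
Node ud (S = 126): V_ud = e^(−0.12)·[0.4550·0.0000 + 0.5450·9.6000] = 4.6404
Node dd (S = 81): V_dd = e^(−0.12)·[0.4550·9.6000 + 0.5450·50.1000] = 28.0912
Node u (S = 140): V_u = e^(−0.12)·[0.4550·0.0000 + 0.5450·4.6404] = 2.2431
Node d (S = 90): V_d = e^(−0.12)·[0.4550·4.6404 + 0.5450·28.0912] = 15.4513
Node 0 (S = 100): V_0 = e^(−0.12)·[0.4550·2.2431 + 0.5450·15.4513] = 8.3740

£8.37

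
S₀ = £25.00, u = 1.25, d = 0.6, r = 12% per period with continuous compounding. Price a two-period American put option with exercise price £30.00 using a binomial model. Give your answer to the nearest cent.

Risk-neutral probability p = (e^0.12 − 0.6)/(1.25 − 0.6) = 0.5275/0.6500 = 0.8115
Terminal stock prices: S_uu = 39.06, S_ud = 18.75, S_dd = 9
Terminal payoffs (K − S): max(-9.062, 0) = 0, max(11.25, 0) = 11.25, max(21, 0) = 21
Node u (S = 31.25): continuation = e^(−0.12)·[0.8115·0.0000 + 0.1885·11.2500] = 1.8805; exercise value = 0.0000 ≤ continuation, so V_u = 1.8805
Node d (S = 15): continuation = e^(−0.12)·[0.8115·11.2500 + 0.1885·21.0000] = 11.6076; exercise value = 15.0000 > continuation, so V_d = 15.0000 (exercise)
Node 0 (S = 25): continuation = e^(−0.12)·[0.8115·1.8805 + 0.1885·15.0000] = 3.8608; exercise value = 5.0000 > continuation, so V_0 = 5.0000 (exercise)

£5.00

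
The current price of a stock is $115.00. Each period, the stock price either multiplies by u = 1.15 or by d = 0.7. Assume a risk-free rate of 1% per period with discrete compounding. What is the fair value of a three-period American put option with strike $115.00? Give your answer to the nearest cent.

$16.56

Risk-neutral probability p = (1 + 0.01 − 0.7)/(1.15 − 0.7) = 0.3100/0.4500 = 0.6889
Terminal stock prices: S_uuu = 174.9, S_uud = 106.5, S_udd = 64.8, S_ddd = 39.44
Terminal payoffs (K − S): max(-59.9, 0) = 0, max(8.539, 0) = 8.539, max(50.2, 0) = 50.2, max(75.56, 0) = 75.56
Node uu (S = 152.1): continuation = 1/1.01·[0.6889·0.0000 + 0.3111·8.5388] = 2.6302; exercise value = 0.0000 ≤ continuation, so V_uu = 2.6302
Node ud (S = 92.57): continuation = 1/1.01·[0.6889·8.5388 + 0.3111·50.1975] = 21.2864; exercise value = 22.4250 > continuation, so V_ud = 22.4250 (exercise)
Node dd (S = 56.35): continuation = 1/1.01·[0.6889·50.1975 + 0.3111·75.5550] = 57.5114; exercise value = 58.6500 > continuation, so V_dd = 58.6500 (exercise)
Node u (S = 132.2): continuation = 1/1.01·[0.6889·2.6302 + 0.3111·22.4250] = 8.7016; exercise value = 0.0000 ≤ continuation, so V_u = 8.7016
Node d (S = 80.5): continuation = 1/1.01·[0.6889·22.4250 + 0.3111·58.6500] = 33.3614; exercise value = 34.5000 > continuation, so V_d = 34.5000 (exercise)
Node 0 (S = 115): continuation = 1/1.01·[0.6889·8.7016 + 0.3111·34.5000] = 16.5621; exercise value = 0.0000 ≤ continuation, so V_0 = 16.5621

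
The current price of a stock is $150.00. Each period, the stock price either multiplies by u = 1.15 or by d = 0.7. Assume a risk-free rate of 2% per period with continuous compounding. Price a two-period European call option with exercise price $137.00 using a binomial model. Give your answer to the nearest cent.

$29.86

Risk-neutral probability p = (e^0.02 − 0.7)/(1.15 − 0.7) = 0.3202/0.4500 = 0.7116
Terminal stock prices: S_uu = 198.4, S_ud = 120.7, S_dd = 73.5
Terminal payoffs (S − K): max(61.37, 0) = 61.37, max(-16.25, 0) = 0, max(-63.5, 0) = 0
Node u (S = 172.5): V_u = e^(−0.02)·[0.7116·61.3750 + 0.2884·0.0000] = 42.8071
Node d (S = 105): V_d = e^(−0.02)·[0.7116·0.0000 + 0.2884·0.0000] = 0.0000
Node 0 (S = 150): V_0 = e^(−0.02)·[0.7116·42.8071 + 0.2884·0.0000] = 29.8566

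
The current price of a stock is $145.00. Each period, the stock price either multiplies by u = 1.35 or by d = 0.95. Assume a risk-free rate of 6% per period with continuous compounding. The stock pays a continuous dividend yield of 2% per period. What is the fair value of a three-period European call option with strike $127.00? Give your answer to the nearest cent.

$31.51

Per-period risk-free factor R = e^0.06 = 1.0618; dividend-adjusted growth = e^(0.06−0.02) = 1.0408.
Risk-neutral probability p = (1.0408 − 0.95)/(1.35 − 0.95) = 0.0908/0.4000 = 0.2270
Terminal stock prices: S_uuu = 356.8, S_uud = 251, S_udd = 176.7, S_ddd = 124.3
Terminal payoffs (S − K): max(229.8, 0) = 229.8, max(124, 0) = 124, max(49.66, 0) = 49.66, max(-2.681, 0) = 0
Node uu (S = 264.3): V_uu = e^(−0.06)·[0.2270·229.7544 + 0.7730·124.0494] = 139.4257
Node ud (S = 186): V_ud = e^(−0.06)·[0.2270·124.0494 + 0.7730·49.6644] = 62.6761
Node dd (S = 130.9): V_dd = e^(−0.06)·[0.2270·49.6644 + 0.7730·0.0000] = 10.6185
Node u (S = 195.8): V_u = e^(−0.06)·[0.2270·139.4257 + 0.7730·62.6761] = 75.4356
Node d (S = 137.8): V_d = e^(−0.06)·[0.2270·62.6761 + 0.7730·10.6185] = 21.1304
Node 0 (S = 145): V_0 = e^(−0.06)·[0.2270·75.4356 + 0.7730·21.1304] = 31.5106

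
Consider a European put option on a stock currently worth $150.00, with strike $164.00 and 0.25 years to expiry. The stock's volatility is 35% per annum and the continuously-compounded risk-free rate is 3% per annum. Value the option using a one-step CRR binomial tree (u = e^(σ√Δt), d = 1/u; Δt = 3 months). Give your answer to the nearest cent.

CRR parameters: u = e^(σ√Δt) = e^(0.35·√0.25) = 1.1912, d = 1/u = 0.8395
Per-period rate: rΔt = 0.03·0.25 = 0.0075, so R = e^0.0075 = 1.0075
Risk-neutral probability p = (e^0.0075 − 0.8395)/(1.1912 − 0.8395) = 0.1681/0.3518 = 0.4778
Terminal stock prices: S_u = 178.7, S_d = 125.9
Terminal payoffs (K − S): max(-14.69, 0) = 0, max(38.08, 0) = 38.08
Node 0 (S = 150): V_0 = e^(−0.0075)·[0.4778·0.0000 + 0.5222·38.0814] = 19.7390

$19.74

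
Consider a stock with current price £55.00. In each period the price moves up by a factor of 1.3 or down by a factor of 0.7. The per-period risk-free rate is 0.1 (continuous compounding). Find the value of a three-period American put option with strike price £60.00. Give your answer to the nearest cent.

£8.10

Risk-neutral probability p = (e^0.1 − 0.7)/(1.3 − 0.7) = 0.4052/0.6000 = 0.6753
Terminal stock prices: S_uuu = 120.8, S_uud = 65.06, S_udd = 35.03, S_ddd = 18.86
Terminal payoffs (K − S): max(-60.84, 0) = 0, max(-5.065, 0) = 0, max(24.97, 0) = 24.97, max(41.14, 0) = 41.14
Node uu (S = 92.95): continuation = e^(−0.1)·[0.6753·0.0000 + 0.3247·0.0000] = 0.0000; exercise value = 0.0000 ≤ continuation, so V_uu = 0.0000
Node ud (S = 50.05): continuation = e^(−0.1)·[0.6753·0.0000 + 0.3247·24.9650] = 7.3351; exercise value = 9.9500 > continuation, so V_ud = 9.9500 (exercise)
Node dd (S = 26.95): continuation = e^(−0.1)·[0.6753·24.9650 + 0.3247·41.1350] = 27.3402; exercise value = 33.0500 > continuation, so V_dd = 33.0500 (exercise)
Node u (S = 71.5): continuation = e^(−0.1)·[0.6753·0.0000 + 0.3247·9.9500] = 2.9235; exercise value = 0.0000 ≤ continuation, so V_u = 2.9235
Node d (S = 38.5): continuation = e^(−0.1)·[0.6753·9.9500 + 0.3247·33.0500] = 15.7902; exercise value = 21.5000 > continuation, so V_d = 21.5000 (exercise)
Node 0 (S = 55): continuation = e^(−0.1)·[0.6753·2.9235 + 0.3247·21.5000] = 8.1033; exercise value = 5.0000 ≤ continuation, so V_0 = 8.1033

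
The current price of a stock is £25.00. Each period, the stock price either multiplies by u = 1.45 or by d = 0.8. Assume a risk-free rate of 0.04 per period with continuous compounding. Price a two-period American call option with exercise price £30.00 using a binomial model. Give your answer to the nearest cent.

Risk-neutral probability p = (e^0.04 − 0.8)/(1.45 − 0.8) = 0.2408/0.6500 = 0.3705
Terminal stock prices: S_uu = 52.56, S_ud = 29, S_dd = 16
Terminal payoffs (S − K): max(22.56, 0) = 22.56, max(-1, 0) = 0, max(-14, 0) = 0
Node u (S = 36.25): continuation = e^(−0.04)·[0.3705·22.5625 + 0.6295·0.0000] = 8.0312; exercise value = 6.2500 ≤ continuation, so V_u = 8.0312
Node d (S = 20): continuation = e^(−0.04)·[0.3705·0.0000 + 0.6295·0.0000] = 0.0000; exercise value = 0.0000 ≤ continuation, so V_d = 0.0000
Node 0 (S = 25): continuation = e^(−0.04)·[0.3705·8.0312 + 0.6295·0.0000] = 2.8587; exercise value = 0.0000 ≤ continuation, so V_0 = 2.8587

£2.86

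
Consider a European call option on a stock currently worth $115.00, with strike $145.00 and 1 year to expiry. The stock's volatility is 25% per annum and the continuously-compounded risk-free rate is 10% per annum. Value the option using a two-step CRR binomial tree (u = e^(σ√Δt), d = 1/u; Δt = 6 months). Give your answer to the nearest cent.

CRR parameters: u = e^(σ√Δt) = e^(0.25·√0.5) = 1.1934, d = 1/u = 0.8380
Per-period rate: rΔt = 0.1·0.5 = 0.05, so R = e^0.05 = 1.0513
Risk-neutral probability p = (e^0.05 − 0.8380)/(1.1934 − 0.8380) = 0.2133/0.3554 = 0.6002
Terminal stock prices: S_uu = 163.8, S_ud = 115, S_dd = 80.75
Terminal payoffs (S − K): max(18.77, 0) = 18.77, max(-30, 0) = 0, max(-64.25, 0) = 0
Node u (S = 137.2): V_u = e^(−0.05)·[0.6002·18.7737 + 0.3998·0.0000] = 10.7181
Node d (S = 96.37): V_d = e^(−0.05)·[0.6002·0.0000 + 0.3998·0.0000] = 0.0000
Node 0 (S = 115): V_0 = e^(−0.05)·[0.6002·10.7181 + 0.3998·0.0000] = 6.1191

$6.12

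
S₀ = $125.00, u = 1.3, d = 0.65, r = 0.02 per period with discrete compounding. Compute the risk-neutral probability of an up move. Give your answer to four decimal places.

Risk-neutral probability p = (1 + 0.02 − 0.65)/(1.3 − 0.65) = 0.3700/0.6500 = 0.5692

p = 0.5692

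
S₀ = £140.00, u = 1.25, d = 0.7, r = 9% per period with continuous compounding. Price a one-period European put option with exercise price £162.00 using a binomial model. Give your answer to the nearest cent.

£16.57

Risk-neutral probability p = (e^0.09 − 0.7)/(1.25 − 0.7) = 0.3942/0.5500 = 0.7167
Terminal stock prices: S_u = 175, S_d = 98
Terminal payoffs (K − S): max(-13, 0) = 0, max(64, 0) = 64
Node 0 (S = 140): V_0 = e^(−0.09)·[0.7167·0.0000 + 0.2833·64.0000] = 16.5718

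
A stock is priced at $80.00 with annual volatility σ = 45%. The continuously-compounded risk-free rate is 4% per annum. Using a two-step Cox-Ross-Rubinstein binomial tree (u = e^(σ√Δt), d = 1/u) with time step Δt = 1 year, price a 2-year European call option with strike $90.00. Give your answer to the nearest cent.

CRR parameters: u = e^(σ√Δt) = e^(0.45·√1) = 1.5683, d = 1/u = 0.6376
Per-period rate: rΔt = 0.04·1 = 0.04, so R = e^0.04 = 1.0408
Risk-neutral probability p = (e^0.04 − 0.6376)/(1.5683 − 0.6376) = 0.4032/0.9307 = 0.4332
Terminal stock prices: S_uu = 196.8, S_ud = 80, S_dd = 32.53
Terminal payoffs (S − K): max(106.8, 0) = 106.8, max(-10, 0) = 0, max(-57.47, 0) = 0
Node u (S = 125.5): V_u = e^(−0.04)·[0.4332·106.7682 + 0.5668·0.0000] = 44.4396
Node d (S = 51.01): V_d = e^(−0.04)·[0.4332·0.0000 + 0.5668·0.0000] = 0.0000
Node 0 (S = 80): V_0 = e^(−0.04)·[0.4332·44.4396 + 0.5668·0.0000] = 18.4968

$18.50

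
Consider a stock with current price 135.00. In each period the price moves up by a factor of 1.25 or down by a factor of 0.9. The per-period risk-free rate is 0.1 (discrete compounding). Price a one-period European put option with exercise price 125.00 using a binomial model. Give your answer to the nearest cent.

1.36

Risk-neutral probability p = (1 + 0.1 − 0.9)/(1.25 − 0.9) = 0.2000/0.3500 = 0.5714
Terminal stock prices: S_u = 168.8, S_d = 121.5
Terminal payoffs (K − S): max(-43.75, 0) = 0, max(3.5, 0) = 3.5
Node 0 (S = 135): V_0 = 1/1.1·[0.5714·0.0000 + 0.4286·3.5000] = 1.3636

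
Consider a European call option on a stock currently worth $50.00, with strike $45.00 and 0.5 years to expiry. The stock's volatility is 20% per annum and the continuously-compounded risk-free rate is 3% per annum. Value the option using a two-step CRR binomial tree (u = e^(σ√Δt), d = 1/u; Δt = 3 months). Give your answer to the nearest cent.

$6.62

CRR parameters: u = e^(σ√Δt) = e^(0.2·√0.25) = 1.1052, d = 1/u = 0.9048
Per-period rate: rΔt = 0.03·0.25 = 0.0075, so R = e^0.0075 = 1.0075
Risk-neutral probability p = (e^0.0075 − 0.9048)/(1.1052 − 0.9048) = 0.1027/0.2003 = 0.5126
Terminal stock prices: S_uu = 61.07, S_ud = 50, S_dd = 40.94
Terminal payoffs (S − K): max(16.07, 0) = 16.07, max(5, 0) = 5, max(-4.063, 0) = 0
Node u (S = 55.26): V_u = e^(−0.0075)·[0.5126·16.0701 + 0.4874·5.0000] = 10.5948
Node d (S = 45.24): V_d = e^(−0.0075)·[0.5126·5.0000 + 0.4874·0.0000] = 2.5438
Node 0 (S = 50): V_0 = e^(−0.0075)·[0.5126·10.5948 + 0.4874·2.5438] = 6.6209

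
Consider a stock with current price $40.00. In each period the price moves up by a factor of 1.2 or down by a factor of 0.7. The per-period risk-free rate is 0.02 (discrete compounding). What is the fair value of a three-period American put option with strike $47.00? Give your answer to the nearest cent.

Risk-neutral probability p = (1 + 0.02 − 0.7)/(1.2 − 0.7) = 0.3200/0.5000 = 0.6400
Terminal stock prices: S_uuu = 69.12, S_uud = 40.32, S_udd = 23.52, S_ddd = 13.72
Terminal payoffs (K − S): max(-22.12, 0) = 0, max(6.68, 0) = 6.68, max(23.48, 0) = 23.48, max(33.28, 0) = 33.28
Node uu (S = 57.6): continuation = 1/1.02·[0.6400·0.0000 + 0.3600·6.6800] = 2.3576; exercise value = 0.0000 ≤ continuation, so V_uu = 2.3576
Node ud (S = 33.6): continuation = 1/1.02·[0.6400·6.6800 + 0.3600·23.4800] = 12.4784; exercise value = 13.4000 > continuation, so V_ud = 13.4000 (exercise)
Node dd (S = 19.6): continuation = 1/1.02·[0.6400·23.4800 + 0.3600·33.2800] = 26.4784; exercise value = 27.4000 > continuation, so V_dd = 27.4000 (exercise)
Node u (S = 48): continuation = 1/1.02·[0.6400·2.3576 + 0.3600·13.4000] = 6.2087; exercise value = 0.0000 ≤ continuation, so V_u = 6.2087
Node d (S = 28): continuation = 1/1.02·[0.6400·13.4000 + 0.3600·27.4000] = 18.0784; exercise value = 19.0000 > continuation, so V_d = 19.0000 (exercise)
Node 0 (S = 40): continuation = 1/1.02·[0.6400·6.2087 + 0.3600·19.0000] = 10.6015; exercise value = 7.0000 ≤ continuation, so V_0 = 10.6015

$10.60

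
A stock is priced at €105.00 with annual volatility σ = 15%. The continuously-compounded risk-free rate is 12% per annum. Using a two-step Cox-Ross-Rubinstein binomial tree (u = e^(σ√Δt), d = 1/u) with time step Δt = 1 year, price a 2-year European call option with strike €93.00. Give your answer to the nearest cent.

€32.00

CRR parameters: u = e^(σ√Δt) = e^(0.15·√1) = 1.1618, d = 1/u = 0.8607
Per-period rate: rΔt = 0.12·1 = 0.12, so R = e^0.12 = 1.1275
Risk-neutral probability p = (e^0.12 − 0.8607)/(1.1618 − 0.8607) = 0.2668/0.3011 = 0.8860
Terminal stock prices: S_uu = 141.7, S_ud = 105, S_dd = 77.79
Terminal payoffs (S − K): max(48.74, 0) = 48.74, max(12, 0) = 12, max(-15.21, 0) = 0
Node u (S = 122): V_u = e^(−0.12)·[0.8860·48.7352 + 0.1140·12.0000] = 39.5090
Node d (S = 90.37): V_d = e^(−0.12)·[0.8860·12.0000 + 0.1140·0.0000] = 9.4294
Node 0 (S = 105): V_0 = e^(−0.12)·[0.8860·39.5090 + 0.1140·9.4294] = 31.9992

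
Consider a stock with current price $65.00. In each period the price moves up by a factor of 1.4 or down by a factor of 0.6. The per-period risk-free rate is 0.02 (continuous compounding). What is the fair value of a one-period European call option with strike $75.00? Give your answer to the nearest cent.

Risk-neutral probability p = (e^0.02 − 0.6)/(1.4 − 0.6) = 0.4202/0.8000 = 0.5253
Terminal stock prices: S_u = 91, S_d = 39
Terminal payoffs (S − K): max(16, 0) = 16, max(-36, 0) = 0
Node 0 (S = 65): V_0 = e^(−0.02)·[0.5253·16.0000 + 0.4747·0.0000] = 8.2376

$8.24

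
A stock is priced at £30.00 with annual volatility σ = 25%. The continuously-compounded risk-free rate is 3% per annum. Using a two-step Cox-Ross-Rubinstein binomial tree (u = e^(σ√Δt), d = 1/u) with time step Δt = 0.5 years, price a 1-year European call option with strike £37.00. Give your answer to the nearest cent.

CRR parameters: u = e^(σ√Δt) = e^(0.25·√0.5) = 1.1934, d = 1/u = 0.8380
Per-period rate: rΔt = 0.03·0.5 = 0.015, so R = e^0.015 = 1.0151
Risk-neutral probability p = (e^0.015 − 0.8380)/(1.1934 − 0.8380) = 0.1771/0.3554 = 0.4984
Terminal stock prices: S_uu = 42.72, S_ud = 30, S_dd = 21.07
Terminal payoffs (S − K): max(5.724, 0) = 5.724, max(-7, 0) = 0, max(-15.93, 0) = 0
Node u (S = 35.8): V_u = e^(−0.015)·[0.4984·5.7236 + 0.5016·0.0000] = 2.8104
Node d (S = 25.14): V_d = e^(−0.015)·[0.4984·0.0000 + 0.5016·0.0000] = 0.0000
Node 0 (S = 30): V_0 = e^(−0.015)·[0.4984·2.8104 + 0.5016·0.0000] = 1.3800

£1.38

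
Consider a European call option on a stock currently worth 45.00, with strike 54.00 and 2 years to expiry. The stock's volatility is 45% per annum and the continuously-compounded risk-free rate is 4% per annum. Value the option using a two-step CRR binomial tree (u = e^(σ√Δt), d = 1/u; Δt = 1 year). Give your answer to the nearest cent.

9.82

CRR parameters: u = e^(σ√Δt) = e^(0.45·√1) = 1.5683, d = 1/u = 0.6376
Per-period rate: rΔt = 0.04·1 = 0.04, so R = e^0.04 = 1.0408
Risk-neutral probability p = (e^0.04 − 0.6376)/(1.5683 − 0.6376) = 0.4032/0.9307 = 0.4332
Terminal stock prices: S_uu = 110.7, S_ud = 45, S_dd = 18.3
Terminal payoffs (S − K): max(56.68, 0) = 56.68, max(-9, 0) = 0, max(-35.7, 0) = 0
Node u (S = 70.57): V_u = e^(−0.04)·[0.4332·56.6821 + 0.5668·0.0000] = 23.5925
Node d (S = 28.69): V_d = e^(−0.04)·[0.4332·0.0000 + 0.5668·0.0000] = 0.0000
Node 0 (S = 45): V_0 = e^(−0.04)·[0.4332·23.5925 + 0.5668·0.0000] = 9.8198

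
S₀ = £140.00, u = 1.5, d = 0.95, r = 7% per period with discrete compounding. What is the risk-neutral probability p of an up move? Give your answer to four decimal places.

p = 0.2182

Risk-neutral probability p = (1 + 0.07 − 0.95)/(1.5 − 0.95) = 0.1200/0.5500 = 0.2182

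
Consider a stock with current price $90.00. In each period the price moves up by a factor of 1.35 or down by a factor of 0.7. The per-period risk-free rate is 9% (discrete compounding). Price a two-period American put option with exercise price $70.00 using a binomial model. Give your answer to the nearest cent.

$3.49

Risk-neutral probability p = (1 + 0.09 − 0.7)/(1.35 − 0.7) = 0.3900/0.6500 = 0.6000
Terminal stock prices: S_uu = 164, S_ud = 85.05, S_dd = 44.1
Terminal payoffs (K − S): max(-94.03, 0) = 0, max(-15.05, 0) = 0, max(25.9, 0) = 25.9
Node u (S = 121.5): continuation = 1/1.09·[0.6000·0.0000 + 0.4000·0.0000] = 0.0000; exercise value = 0.0000 ≤ continuation, so V_u = 0.0000
Node d (S = 63): continuation = 1/1.09·[0.6000·0.0000 + 0.4000·25.9000] = 9.5046; exercise value = 7.0000 ≤ continuation, so V_d = 9.5046
Node 0 (S = 90): continuation = 1/1.09·[0.6000·0.0000 + 0.4000·9.5046] = 3.4879; exercise value = 0.0000 ≤ continuation, so V_0 = 3.4879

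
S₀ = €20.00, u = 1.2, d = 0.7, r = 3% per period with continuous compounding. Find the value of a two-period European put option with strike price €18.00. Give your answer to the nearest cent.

€1.39

Risk-neutral probability p = (e^0.03 − 0.7)/(1.2 − 0.7) = 0.3305/0.5000 = 0.6609
Terminal stock prices: S_uu = 28.8, S_ud = 16.8, S_dd = 9.8
Terminal payoffs (K − S): max(-10.8, 0) = 0, max(1.2, 0) = 1.2, max(8.2, 0) = 8.2
Node u (S = 24): V_u = e^(−0.03)·[0.6609·0.0000 + 0.3391·1.2000] = 0.3949
Node d (S = 14): V_d = e^(−0.03)·[0.6609·1.2000 + 0.3391·8.2000] = 3.4680
Node 0 (S = 20): V_0 = e^(−0.03)·[0.6609·0.3949 + 0.3391·3.4680] = 1.3945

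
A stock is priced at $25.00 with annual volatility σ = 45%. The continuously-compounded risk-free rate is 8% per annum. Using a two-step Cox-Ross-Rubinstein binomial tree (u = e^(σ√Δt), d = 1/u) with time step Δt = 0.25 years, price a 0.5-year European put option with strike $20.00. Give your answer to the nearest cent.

$1.02

CRR parameters: u = e^(σ√Δt) = e^(0.45·√0.25) = 1.2523, d = 1/u = 0.7985
Per-period rate: rΔt = 0.08·0.25 = 0.02, so R = e^0.02 = 1.0202
Risk-neutral probability p = (e^0.02 − 0.7985)/(1.2523 − 0.7985) = 0.2217/0.4538 = 0.4885
Terminal stock prices: S_uu = 39.21, S_ud = 25, S_dd = 15.94
Terminal payoffs (K − S): max(-19.21, 0) = 0, max(-5, 0) = 0, max(4.059, 0) = 4.059
Node u (S = 31.31): V_u = e^(−0.02)·[0.4885·0.0000 + 0.5115·0.0000] = 0.0000
Node d (S = 19.96): V_d = e^(−0.02)·[0.4885·0.0000 + 0.5115·4.0593] = 2.0352
Node 0 (S = 25): V_0 = e^(−0.02)·[0.4885·0.0000 + 0.5115·2.0352] = 1.0204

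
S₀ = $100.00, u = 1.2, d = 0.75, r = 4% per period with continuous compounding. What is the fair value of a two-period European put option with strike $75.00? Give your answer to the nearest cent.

$2.17

Risk-neutral probability p = (e^0.04 − 0.75)/(1.2 − 0.75) = 0.2908/0.4500 = 0.6462
Terminal stock prices: S_uu = 144, S_ud = 90, S_dd = 56.25
Terminal payoffs (K − S): max(-69, 0) = 0, max(-15, 0) = 0, max(18.75, 0) = 18.75
Node u (S = 120): V_u = e^(−0.04)·[0.6462·0.0000 + 0.3538·0.0000] = 0.0000
Node d (S = 75): V_d = e^(−0.04)·[0.6462·0.0000 + 0.3538·18.7500] = 6.3728
Node 0 (S = 100): V_0 = e^(−0.04)·[0.6462·0.0000 + 0.3538·6.3728] = 2.1660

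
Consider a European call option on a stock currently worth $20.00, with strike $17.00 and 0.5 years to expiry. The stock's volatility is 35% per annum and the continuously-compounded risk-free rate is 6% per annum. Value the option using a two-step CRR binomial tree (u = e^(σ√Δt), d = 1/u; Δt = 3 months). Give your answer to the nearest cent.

CRR parameters: u = e^(σ√Δt) = e^(0.35·√0.25) = 1.1912, d = 1/u = 0.8395
Per-period rate: rΔt = 0.06·0.25 = 0.015, so R = e^0.015 = 1.0151
Risk-neutral probability p = (e^0.015 − 0.8395)/(1.1912 − 0.8395) = 0.1757/0.3518 = 0.4993
Terminal stock prices: S_uu = 28.38, S_ud = 20, S_dd = 14.09
Terminal payoffs (S − K): max(11.38, 0) = 11.38, max(3, 0) = 3, max(-2.906, 0) = 0
Node u (S = 23.82): V_u = e^(−0.015)·[0.4993·11.3814 + 0.5007·3.0000] = 7.0780
Node d (S = 16.79): V_d = e^(−0.015)·[0.4993·3.0000 + 0.5007·0.0000] = 1.4757
Node 0 (S = 20): V_0 = e^(−0.015)·[0.4993·7.0780 + 0.5007·1.4757] = 4.2094

$4.21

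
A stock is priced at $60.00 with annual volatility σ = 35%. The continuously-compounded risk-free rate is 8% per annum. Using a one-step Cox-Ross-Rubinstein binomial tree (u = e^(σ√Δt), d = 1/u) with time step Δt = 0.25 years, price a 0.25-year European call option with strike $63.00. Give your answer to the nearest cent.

CRR parameters: u = e^(σ√Δt) = e^(0.35·√0.25) = 1.1912, d = 1/u = 0.8395
Per-period rate: rΔt = 0.08·0.25 = 0.02, so R = e^0.02 = 1.0202
Risk-neutral probability p = (e^0.02 − 0.8395)/(1.1912 − 0.8395) = 0.1807/0.3518 = 0.5138
Terminal stock prices: S_u = 71.47, S_d = 50.37
Terminal payoffs (S − K): max(8.475, 0) = 8.475, max(-12.63, 0) = 0
Node 0 (S = 60): V_0 = e^(−0.02)·[0.5138·8.4748 + 0.4862·0.0000] = 4.2680

$4.27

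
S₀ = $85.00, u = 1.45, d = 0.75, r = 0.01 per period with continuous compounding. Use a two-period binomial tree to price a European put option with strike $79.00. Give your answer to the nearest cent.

$12.08

Risk-neutral probability p = (e^0.01 − 0.75)/(1.45 − 0.75) = 0.2601/0.7000 = 0.3715
Terminal stock prices: S_uu = 178.7, S_ud = 92.44, S_dd = 47.81
Terminal payoffs (K − S): max(-99.71, 0) = 0, max(-13.44, 0) = 0, max(31.19, 0) = 31.19
Node u (S = 123.2): V_u = e^(−0.01)·[0.3715·0.0000 + 0.6285·0.0000] = 0.0000
Node d (S = 63.75): V_d = e^(−0.01)·[0.3715·0.0000 + 0.6285·31.1875] = 19.4063
Node 0 (S = 85): V_0 = e^(−0.01)·[0.3715·0.0000 + 0.6285·19.4063] = 12.0755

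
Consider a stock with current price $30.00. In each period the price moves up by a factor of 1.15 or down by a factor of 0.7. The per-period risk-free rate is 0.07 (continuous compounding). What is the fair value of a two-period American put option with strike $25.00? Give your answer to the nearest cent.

Risk-neutral probability p = (e^0.07 − 0.7)/(1.15 − 0.7) = 0.3725/0.4500 = 0.8278
Terminal stock prices: S_uu = 39.67, S_ud = 24.15, S_dd = 14.7
Terminal payoffs (K − S): max(-14.67, 0) = 0, max(0.85, 0) = 0.85, max(10.3, 0) = 10.3
Node u (S = 34.5): continuation = e^(−0.07)·[0.8278·0.0000 + 0.1722·0.8500] = 0.1365; exercise value = 0.0000 ≤ continuation, so V_u = 0.1365
Node d (S = 21): continuation = e^(−0.07)·[0.8278·0.8500 + 0.1722·10.3000] = 2.3098; exercise value = 4.0000 > continuation, so V_d = 4.0000 (exercise)
Node 0 (S = 30): continuation = e^(−0.07)·[0.8278·0.1365 + 0.1722·4.0000] = 0.7476; exercise value = 0.0000 ≤ continuation, so V_0 = 0.7476

$0.75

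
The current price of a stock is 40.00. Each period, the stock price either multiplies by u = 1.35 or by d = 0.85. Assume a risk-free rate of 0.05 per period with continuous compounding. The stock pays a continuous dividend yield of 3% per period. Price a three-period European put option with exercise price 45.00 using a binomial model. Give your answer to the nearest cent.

7.34

Per-period risk-free factor R = e^0.05 = 1.0513; dividend-adjusted growth = e^(0.05−0.03) = 1.0202.
Risk-neutral probability p = (1.0202 − 0.85)/(1.35 − 0.85) = 0.1702/0.5000 = 0.3404
Terminal stock prices: S_uuu = 98.42, S_uud = 61.97, S_udd = 39.01, S_ddd = 24.56
Terminal payoffs (K − S): max(-53.42, 0) = 0, max(-16.97, 0) = 0, max(5.985, 0) = 5.985, max(20.44, 0) = 20.44
Node uu (S = 72.9): V_uu = e^(−0.05)·[0.3404·0.0000 + 0.6596·0.0000] = 0.0000
Node ud (S = 45.9): V_ud = e^(−0.05)·[0.3404·0.0000 + 0.6596·5.9850] = 3.7552
Node dd (S = 28.9): V_dd = e^(−0.05)·[0.3404·5.9850 + 0.6596·20.4350] = 14.7594
Node u (S = 54): V_u = e^(−0.05)·[0.3404·0.0000 + 0.6596·3.7552] = 2.3561
Node d (S = 34): V_d = e^(−0.05)·[0.3404·3.7552 + 0.6596·14.7594] = 10.4764
Node 0 (S = 40): V_0 = e^(−0.05)·[0.3404·2.3561 + 0.6596·10.4764] = 7.3361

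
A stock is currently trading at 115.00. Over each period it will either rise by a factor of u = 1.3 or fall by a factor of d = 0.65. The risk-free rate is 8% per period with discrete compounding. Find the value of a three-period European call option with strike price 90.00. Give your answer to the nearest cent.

50.20

Risk-neutral probability p = (1 + 0.08 − 0.65)/(1.3 − 0.65) = 0.4300/0.6500 = 0.6615
Terminal stock prices: S_uuu = 252.7, S_uud = 126.3, S_udd = 63.16, S_ddd = 31.58
Terminal payoffs (S − K): max(162.7, 0) = 162.7, max(36.33, 0) = 36.33, max(-26.84, 0) = 0, max(-58.42, 0) = 0
Node uu (S = 194.4): V_uu = 1/1.08·[0.6615·162.6550 + 0.3385·36.3275] = 111.0167
Node ud (S = 97.17): V_ud = 1/1.08·[0.6615·36.3275 + 0.3385·0.0000] = 22.2519
Node dd (S = 48.59): V_dd = 1/1.08·[0.6615·0.0000 + 0.3385·0.0000] = 0.0000
Node u (S = 149.5): V_u = 1/1.08·[0.6615·111.0167 + 0.3385·22.2519] = 74.9752
Node d (S = 74.75): V_d = 1/1.08·[0.6615·22.2519 + 0.3385·0.0000] = 13.6301
Node 0 (S = 115): V_0 = 1/1.08·[0.6615·74.9752 + 0.3385·13.6301] = 50.1965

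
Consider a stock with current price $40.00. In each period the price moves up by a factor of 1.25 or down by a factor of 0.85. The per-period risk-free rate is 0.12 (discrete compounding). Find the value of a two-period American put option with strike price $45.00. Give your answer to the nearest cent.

$5.00

Risk-neutral probability p = (1 + 0.12 − 0.85)/(1.25 − 0.85) = 0.2700/0.4000 = 0.6750
Terminal stock prices: S_uu = 62.5, S_ud = 42.5, S_dd = 28.9
Terminal payoffs (K − S): max(-17.5, 0) = 0, max(2.5, 0) = 2.5, max(16.1, 0) = 16.1
Node u (S = 50): continuation = 1/1.12·[0.6750·0.0000 + 0.3250·2.5000] = 0.7254; exercise value = 0.0000 ≤ continuation, so V_u = 0.7254
Node d (S = 34): continuation = 1/1.12·[0.6750·2.5000 + 0.3250·16.1000] = 6.1786; exercise value = 11.0000 > continuation, so V_d = 11.0000 (exercise)
Node 0 (S = 40): continuation = 1/1.12·[0.6750·0.7254 + 0.3250·11.0000] = 3.6292; exercise value = 5.0000 > continuation, so V_0 = 5.0000 (exercise)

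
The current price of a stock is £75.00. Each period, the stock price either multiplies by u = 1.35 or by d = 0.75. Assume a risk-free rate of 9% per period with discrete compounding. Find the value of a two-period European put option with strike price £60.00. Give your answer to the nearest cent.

Risk-neutral probability p = (1 + 0.09 − 0.75)/(1.35 − 0.75) = 0.3400/0.6000 = 0.5667
Terminal stock prices: S_uu = 136.7, S_ud = 75.94, S_dd = 42.19
Terminal payoffs (K − S): max(-76.69, 0) = 0, max(-15.94, 0) = 0, max(17.81, 0) = 17.81
Node u (S = 101.2): V_u = 1/1.09·[0.5667·0.0000 + 0.4333·0.0000] = 0.0000
Node d (S = 56.25): V_d = 1/1.09·[0.5667·0.0000 + 0.4333·17.8125] = 7.0814
Node 0 (S = 75): V_0 = 1/1.09·[0.5667·0.0000 + 0.4333·7.0814] = 2.8152

£2.82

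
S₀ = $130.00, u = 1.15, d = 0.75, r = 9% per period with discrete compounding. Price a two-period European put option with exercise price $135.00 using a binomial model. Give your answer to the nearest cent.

$6.08

Risk-neutral probability p = (1 + 0.09 − 0.75)/(1.15 − 0.75) = 0.3400/0.4000 = 0.8500
Terminal stock prices: S_uu = 171.9, S_ud = 112.1, S_dd = 73.12
Terminal payoffs (K − S): max(-36.92, 0) = 0, max(22.88, 0) = 22.88, max(61.88, 0) = 61.88
Node u (S = 149.5): V_u = 1/1.09·[0.8500·0.0000 + 0.1500·22.8750] = 3.1479
Node d (S = 97.5): V_d = 1/1.09·[0.8500·22.8750 + 0.1500·61.8750] = 26.3532
Node 0 (S = 130): V_0 = 1/1.09·[0.8500·3.1479 + 0.1500·26.3532] = 6.0814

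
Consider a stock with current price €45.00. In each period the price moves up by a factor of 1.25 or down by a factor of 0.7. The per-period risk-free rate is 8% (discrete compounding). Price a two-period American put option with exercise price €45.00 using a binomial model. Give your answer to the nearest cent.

€4.89

Risk-neutral probability p = (1 + 0.08 − 0.7)/(1.25 − 0.7) = 0.3800/0.5500 = 0.6909
Terminal stock prices: S_uu = 70.31, S_ud = 39.38, S_dd = 22.05
Terminal payoffs (K − S): max(-25.31, 0) = 0, max(5.625, 0) = 5.625, max(22.95, 0) = 22.95
Node u (S = 56.25): continuation = 1/1.08·[0.6909·0.0000 + 0.3091·5.6250] = 1.6098; exercise value = 0.0000 ≤ continuation, so V_u = 1.6098
Node d (S = 31.5): continuation = 1/1.08·[0.6909·5.6250 + 0.3091·22.9500] = 10.1667; exercise value = 13.5000 > continuation, so V_d = 13.5000 (exercise)
Node 0 (S = 45): continuation = 1/1.08·[0.6909·1.6098 + 0.3091·13.5000] = 4.8935; exercise value = 0.0000 ≤ continuation, so V_0 = 4.8935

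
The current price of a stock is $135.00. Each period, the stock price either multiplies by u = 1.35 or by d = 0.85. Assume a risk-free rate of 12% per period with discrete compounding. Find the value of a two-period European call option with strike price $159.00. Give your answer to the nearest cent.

$20.23

Risk-neutral probability p = (1 + 0.12 − 0.85)/(1.35 − 0.85) = 0.2700/0.5000 = 0.5400
Terminal stock prices: S_uu = 246, S_ud = 154.9, S_dd = 97.54
Terminal payoffs (S − K): max(87.04, 0) = 87.04, max(-4.088, 0) = 0, max(-61.46, 0) = 0
Node u (S = 182.2): V_u = 1/1.12·[0.5400·87.0375 + 0.4600·0.0000] = 41.9645
Node d (S = 114.8): V_d = 1/1.12·[0.5400·0.0000 + 0.4600·0.0000] = 0.0000
Node 0 (S = 135): V_0 = 1/1.12·[0.5400·41.9645 + 0.4600·0.0000] = 20.2329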